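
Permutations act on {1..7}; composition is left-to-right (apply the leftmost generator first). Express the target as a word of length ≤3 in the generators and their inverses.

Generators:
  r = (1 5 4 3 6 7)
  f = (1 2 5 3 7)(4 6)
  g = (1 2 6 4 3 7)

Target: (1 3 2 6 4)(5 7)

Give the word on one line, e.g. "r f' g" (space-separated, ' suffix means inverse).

  after g: (1 2 6 4 3 7)
  after f: (1 5 3)(2 4 7)
  after f: (1 3 2 6 4)(5 7)

g f f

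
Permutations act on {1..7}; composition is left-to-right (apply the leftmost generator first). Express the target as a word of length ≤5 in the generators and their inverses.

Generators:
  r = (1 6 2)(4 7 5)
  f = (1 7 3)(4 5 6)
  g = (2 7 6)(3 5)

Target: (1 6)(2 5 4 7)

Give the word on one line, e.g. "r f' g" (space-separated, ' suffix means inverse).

g' g' r

  after g': (2 6 7)(3 5)
  after g': (2 7 6)
  after r: (1 6)(2 5 4 7)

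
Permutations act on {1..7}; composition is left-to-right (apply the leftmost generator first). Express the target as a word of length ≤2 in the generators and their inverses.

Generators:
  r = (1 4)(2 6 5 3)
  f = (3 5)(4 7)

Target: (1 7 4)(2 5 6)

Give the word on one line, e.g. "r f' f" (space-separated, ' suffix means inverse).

  after r': (1 4)(2 3 5 6)
  after f: (1 7 4)(2 5 6)

r' f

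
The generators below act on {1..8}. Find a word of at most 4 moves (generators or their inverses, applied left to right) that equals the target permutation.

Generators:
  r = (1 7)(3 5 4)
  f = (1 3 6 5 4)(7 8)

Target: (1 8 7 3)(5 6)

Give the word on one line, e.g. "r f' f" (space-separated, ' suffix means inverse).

r' f

  after r': (1 7)(3 4 5)
  after f: (1 8 7 3)(5 6)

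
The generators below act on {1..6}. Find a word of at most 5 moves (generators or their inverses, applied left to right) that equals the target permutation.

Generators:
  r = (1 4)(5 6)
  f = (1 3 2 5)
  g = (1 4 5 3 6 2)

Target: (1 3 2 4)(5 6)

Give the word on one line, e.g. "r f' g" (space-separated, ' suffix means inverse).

  after f': (1 5 2 3)
  after r: (1 6 5 2 3 4)
  after f': (1 6 2)(3 4 5)
  after g: (1 2 4 3 5 6)
  after f': (1 3 2 4)(5 6)

f' r f' g f'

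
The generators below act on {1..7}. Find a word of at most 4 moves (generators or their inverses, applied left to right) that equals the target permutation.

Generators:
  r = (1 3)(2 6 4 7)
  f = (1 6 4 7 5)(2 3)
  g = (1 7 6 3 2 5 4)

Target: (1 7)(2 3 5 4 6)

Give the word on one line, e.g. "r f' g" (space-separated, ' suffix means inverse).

  after r: (1 3)(2 6 4 7)
  after f': (1 2)(3 5 7)
  after r': (1 7)(2 3 5 4 6)

r f' r'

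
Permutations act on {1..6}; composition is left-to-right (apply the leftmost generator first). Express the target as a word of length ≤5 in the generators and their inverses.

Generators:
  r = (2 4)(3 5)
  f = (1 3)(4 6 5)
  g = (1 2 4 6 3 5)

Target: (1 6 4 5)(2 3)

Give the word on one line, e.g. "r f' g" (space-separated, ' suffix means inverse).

f' r f' f' g

  after f': (1 3)(4 5 6)
  after r: (1 5 6 2 4 3)
  after f': (1 6 2 5 4)
  after f': (1 4 3)(2 6)
  after g: (1 6 4 5)(2 3)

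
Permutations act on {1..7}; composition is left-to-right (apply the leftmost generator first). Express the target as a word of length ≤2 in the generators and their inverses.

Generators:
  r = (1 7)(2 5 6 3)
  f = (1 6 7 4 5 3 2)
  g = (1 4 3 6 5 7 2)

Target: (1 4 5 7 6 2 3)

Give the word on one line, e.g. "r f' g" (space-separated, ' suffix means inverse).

  after r: (1 7)(2 5 6 3)
  after f: (1 4 5 7 6 2 3)

r f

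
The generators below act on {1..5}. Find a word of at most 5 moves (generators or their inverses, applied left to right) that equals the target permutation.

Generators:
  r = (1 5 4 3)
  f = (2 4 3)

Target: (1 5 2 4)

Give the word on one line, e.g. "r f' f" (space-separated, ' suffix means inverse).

f r f'

  after f: (2 4 3)
  after r: (1 5 4)(2 3)
  after f': (1 5 2 4)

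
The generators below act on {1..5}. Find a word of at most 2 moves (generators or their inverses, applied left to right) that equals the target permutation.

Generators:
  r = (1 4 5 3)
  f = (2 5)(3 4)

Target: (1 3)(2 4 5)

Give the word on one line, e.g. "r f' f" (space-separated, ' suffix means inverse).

  after f: (2 5)(3 4)
  after r': (1 3)(2 4 5)

f r'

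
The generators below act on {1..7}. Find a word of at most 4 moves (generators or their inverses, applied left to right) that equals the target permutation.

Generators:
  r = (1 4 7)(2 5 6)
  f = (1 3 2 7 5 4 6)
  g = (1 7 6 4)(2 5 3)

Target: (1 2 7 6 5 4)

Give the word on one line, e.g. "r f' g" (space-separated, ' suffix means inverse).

  after f': (1 6 4 5 7 2 3)
  after r: (1 2 3 4 6 7 5)
  after f': (1 3 5 6 2)
  after g: (1 2 7 6 5 4)

f' r f' g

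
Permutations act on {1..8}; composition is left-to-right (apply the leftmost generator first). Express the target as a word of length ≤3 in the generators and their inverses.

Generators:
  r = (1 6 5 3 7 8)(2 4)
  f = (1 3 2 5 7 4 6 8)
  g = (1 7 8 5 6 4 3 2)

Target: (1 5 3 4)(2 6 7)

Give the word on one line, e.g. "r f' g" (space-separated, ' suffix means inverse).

  after f: (1 3 2 5 7 4 6 8)
  after r': (1 5 3 4)(2 6 7)

f r'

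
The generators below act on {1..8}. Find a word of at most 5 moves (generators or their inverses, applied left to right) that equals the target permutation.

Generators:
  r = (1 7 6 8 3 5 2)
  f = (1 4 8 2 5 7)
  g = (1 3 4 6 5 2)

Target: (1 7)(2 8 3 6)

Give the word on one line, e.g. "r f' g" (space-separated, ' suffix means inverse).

  after g': (1 2 5 6 4 3)
  after f: (1 5 6 8 2 7)(3 4)
  after f: (1 7 4 3 8 5 6 2)
  after r': (3 6 5 7 4 8)
  after f': (1 7)(2 8 3 6)

g' f f r' f'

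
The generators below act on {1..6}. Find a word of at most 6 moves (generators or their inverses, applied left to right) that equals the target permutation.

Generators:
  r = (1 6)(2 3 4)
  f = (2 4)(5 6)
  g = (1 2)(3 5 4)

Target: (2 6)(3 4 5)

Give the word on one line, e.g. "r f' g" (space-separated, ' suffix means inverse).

  after f: (2 4)(5 6)
  after r: (1 6 5)(3 4)
  after g: (1 6 4 5 2)
  after r: (2 6)(3 4 5)

f r g r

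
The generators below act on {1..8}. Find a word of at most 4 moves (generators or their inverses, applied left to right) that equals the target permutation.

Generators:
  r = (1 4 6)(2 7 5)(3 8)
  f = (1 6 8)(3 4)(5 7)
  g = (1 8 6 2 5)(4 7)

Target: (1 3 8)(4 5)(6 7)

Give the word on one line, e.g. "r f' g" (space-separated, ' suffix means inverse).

g r

  after g: (1 8 6 2 5)(4 7)
  after r: (1 3 8)(4 5)(6 7)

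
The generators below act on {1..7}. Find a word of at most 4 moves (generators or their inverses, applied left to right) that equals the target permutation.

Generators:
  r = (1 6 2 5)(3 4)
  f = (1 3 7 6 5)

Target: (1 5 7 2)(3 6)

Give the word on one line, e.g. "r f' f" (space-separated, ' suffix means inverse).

  after f': (1 5 6 7 3)
  after f': (1 6 3 5 7)
  after r': (2 6 4 3)(5 7)
  after r': (1 5 7 2)(3 6)

f' f' r' r'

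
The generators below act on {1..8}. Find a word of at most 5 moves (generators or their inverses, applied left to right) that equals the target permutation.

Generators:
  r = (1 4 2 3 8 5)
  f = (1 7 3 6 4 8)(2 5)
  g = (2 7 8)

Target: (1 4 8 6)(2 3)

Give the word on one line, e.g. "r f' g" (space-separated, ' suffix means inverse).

  after r': (1 5 8 3 2 4)
  after f: (1 2 8 6 4 7 3 5)
  after r': (1 4 7 2 3 8 6)
  after g: (1 4 8 6)(2 3)

r' f r' g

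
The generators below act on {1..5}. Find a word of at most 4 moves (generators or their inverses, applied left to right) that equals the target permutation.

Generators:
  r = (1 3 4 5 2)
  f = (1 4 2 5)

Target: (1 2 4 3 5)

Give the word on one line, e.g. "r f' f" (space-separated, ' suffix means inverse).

f r f r'

  after f: (1 4 2 5)
  after r: (1 5 3 4)
  after f: (2 5 3)
  after r': (1 2 4 3 5)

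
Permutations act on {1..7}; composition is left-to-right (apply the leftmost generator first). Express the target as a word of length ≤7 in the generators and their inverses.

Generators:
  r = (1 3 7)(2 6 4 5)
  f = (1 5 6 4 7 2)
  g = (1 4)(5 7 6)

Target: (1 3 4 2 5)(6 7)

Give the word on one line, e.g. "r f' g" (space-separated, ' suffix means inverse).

f g' g' r' g'

  after f: (1 5 6 4 7 2)
  after g': (1 6)(2 4 5 7)
  after g': (1 7 2)(4 6)
  after r': (1 3)(2 7 5 4)
  after g': (1 3 4 2 5)(6 7)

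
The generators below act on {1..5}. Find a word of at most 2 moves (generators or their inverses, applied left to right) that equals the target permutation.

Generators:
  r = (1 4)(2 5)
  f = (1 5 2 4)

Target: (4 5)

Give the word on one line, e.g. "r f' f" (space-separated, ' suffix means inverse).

  after r': (1 4)(2 5)
  after f: (4 5)

r' f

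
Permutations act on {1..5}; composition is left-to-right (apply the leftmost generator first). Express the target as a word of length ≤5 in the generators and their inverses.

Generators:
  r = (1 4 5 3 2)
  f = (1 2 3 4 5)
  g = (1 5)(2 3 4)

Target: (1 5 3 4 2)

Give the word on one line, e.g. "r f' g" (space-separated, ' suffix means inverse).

f f r'

  after f: (1 2 3 4 5)
  after f: (1 3 5 2 4)
  after r': (1 5 3 4 2)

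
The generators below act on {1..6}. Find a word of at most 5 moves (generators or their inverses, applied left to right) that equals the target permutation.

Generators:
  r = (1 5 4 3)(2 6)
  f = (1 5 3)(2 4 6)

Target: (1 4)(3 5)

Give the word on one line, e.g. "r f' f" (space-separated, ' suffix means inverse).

r f' f' f' r

  after r: (1 5 4 3)(2 6)
  after f': (2 4 5)
  after f': (1 3 5 6 4)
  after f': (1 5 4 3)(2 6)
  after r: (1 4)(3 5)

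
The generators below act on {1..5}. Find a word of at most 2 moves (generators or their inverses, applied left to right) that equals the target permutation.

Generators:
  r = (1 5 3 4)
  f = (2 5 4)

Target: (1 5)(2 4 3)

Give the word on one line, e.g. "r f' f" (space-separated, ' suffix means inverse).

  after r': (1 4 3 5)
  after f': (1 5)(2 4 3)

r' f'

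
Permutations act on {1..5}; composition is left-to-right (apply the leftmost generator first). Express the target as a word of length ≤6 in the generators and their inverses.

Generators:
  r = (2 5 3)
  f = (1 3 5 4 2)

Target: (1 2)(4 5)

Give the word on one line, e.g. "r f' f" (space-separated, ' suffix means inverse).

  after r: (2 5 3)
  after f': (1 2 3 4 5)
  after r': (1 3 4 2 5)
  after f': (2 3 5)
  after f': (1 2)(4 5)

r f' r' f' f'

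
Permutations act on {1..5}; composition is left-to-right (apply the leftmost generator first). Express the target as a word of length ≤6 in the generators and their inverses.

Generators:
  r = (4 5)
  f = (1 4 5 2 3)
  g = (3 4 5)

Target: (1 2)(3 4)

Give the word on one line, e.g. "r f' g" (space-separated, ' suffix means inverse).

r' f' r' f' g'

  after r': (4 5)
  after f': (1 3 2 5)
  after r': (1 3 2 4 5)
  after f': (1 2)(3 5)
  after g': (1 2)(3 4)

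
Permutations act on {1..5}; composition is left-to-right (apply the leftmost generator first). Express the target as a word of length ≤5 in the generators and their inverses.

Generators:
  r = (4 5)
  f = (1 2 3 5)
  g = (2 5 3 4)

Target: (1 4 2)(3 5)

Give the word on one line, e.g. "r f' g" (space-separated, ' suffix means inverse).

  after g: (2 5 3 4)
  after g: (2 3)(4 5)
  after f': (1 5 4 3)
  after r: (1 4 3)
  after f': (1 4 2)(3 5)

g g f' r f'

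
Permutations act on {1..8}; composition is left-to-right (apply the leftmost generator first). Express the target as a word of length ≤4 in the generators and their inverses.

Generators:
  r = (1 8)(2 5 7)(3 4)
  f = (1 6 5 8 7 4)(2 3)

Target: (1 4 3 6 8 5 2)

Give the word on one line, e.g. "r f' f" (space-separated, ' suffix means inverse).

r' f f

  after r': (1 8)(2 7 5)(3 4)
  after f: (1 7 8 6 5 3)(2 4)
  after f: (1 4 3 6 8 5 2)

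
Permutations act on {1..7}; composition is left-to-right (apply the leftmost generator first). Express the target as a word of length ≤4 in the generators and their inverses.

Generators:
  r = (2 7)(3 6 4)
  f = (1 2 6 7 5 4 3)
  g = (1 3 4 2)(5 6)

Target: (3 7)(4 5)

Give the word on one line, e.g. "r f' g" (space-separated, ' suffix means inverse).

  after f': (1 3 4 5 7 6 2)
  after g: (1 4 6)(2 3)(5 7)
  after f: (1 3 6 2)(4 7)
  after f: (3 7)(4 5)

f' g f f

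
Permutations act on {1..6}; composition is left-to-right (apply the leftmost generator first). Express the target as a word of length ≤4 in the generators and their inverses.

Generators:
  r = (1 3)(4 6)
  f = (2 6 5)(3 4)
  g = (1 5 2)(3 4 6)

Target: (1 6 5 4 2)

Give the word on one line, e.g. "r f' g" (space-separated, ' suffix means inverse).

  after f: (2 6 5)(3 4)
  after g: (1 5)(2 3 6)
  after r': (1 5 3 4 6 2)
  after f': (1 6 5 4 2)

f g r' f'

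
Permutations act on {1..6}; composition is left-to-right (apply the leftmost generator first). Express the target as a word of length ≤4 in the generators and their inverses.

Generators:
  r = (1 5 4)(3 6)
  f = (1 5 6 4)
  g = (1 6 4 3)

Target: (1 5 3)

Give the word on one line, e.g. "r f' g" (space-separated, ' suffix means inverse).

g' g' f r

  after g': (1 3 4 6)
  after g': (1 4)(3 6)
  after f: (3 4 5 6)
  after r: (1 5 3)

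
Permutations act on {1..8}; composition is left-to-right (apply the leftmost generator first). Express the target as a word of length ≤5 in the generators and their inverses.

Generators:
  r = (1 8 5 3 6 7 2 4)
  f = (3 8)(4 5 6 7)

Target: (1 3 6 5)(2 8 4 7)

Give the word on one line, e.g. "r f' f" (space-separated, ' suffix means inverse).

r' f f r'

  after r': (1 4 2 7 6 3 5 8)
  after f: (1 5 3 6 8)(2 4)
  after f: (1 6 3 7 4 2 5 8)
  after r': (1 3 6 5)(2 8 4 7)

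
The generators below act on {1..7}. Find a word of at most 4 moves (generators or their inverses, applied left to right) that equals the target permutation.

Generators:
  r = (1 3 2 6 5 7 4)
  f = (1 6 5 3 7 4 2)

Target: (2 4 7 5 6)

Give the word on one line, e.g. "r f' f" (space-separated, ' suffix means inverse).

r f' f' f'

  after r: (1 3 2 6 5 7 4)
  after f': (1 5 3 4 2)
  after f': (1 6)(3 7)
  after f': (2 4 7 5 6)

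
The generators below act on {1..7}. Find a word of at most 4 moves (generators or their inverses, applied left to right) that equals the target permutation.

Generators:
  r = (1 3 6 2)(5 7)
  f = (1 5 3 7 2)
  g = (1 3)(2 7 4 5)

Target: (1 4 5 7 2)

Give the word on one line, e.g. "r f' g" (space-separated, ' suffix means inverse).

f f f g

  after f: (1 5 3 7 2)
  after f: (1 3 2 5 7)
  after f: (1 7 5 2 3)
  after g: (1 4 5 7 2)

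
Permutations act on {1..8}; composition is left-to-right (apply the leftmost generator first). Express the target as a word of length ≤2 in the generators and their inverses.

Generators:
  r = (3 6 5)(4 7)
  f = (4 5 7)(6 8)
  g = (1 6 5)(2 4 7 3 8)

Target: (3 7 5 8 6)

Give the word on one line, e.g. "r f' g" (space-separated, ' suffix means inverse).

r' f

  after r': (3 5 6)(4 7)
  after f: (3 7 5 8 6)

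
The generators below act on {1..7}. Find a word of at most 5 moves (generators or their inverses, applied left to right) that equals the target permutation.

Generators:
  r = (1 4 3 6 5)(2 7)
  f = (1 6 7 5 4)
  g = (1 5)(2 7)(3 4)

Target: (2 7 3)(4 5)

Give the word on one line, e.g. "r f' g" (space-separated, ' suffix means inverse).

r' r' f f g

  after r': (1 5 6 3 4)(2 7)
  after r': (1 6 4 5 3)
  after f: (1 7 5 3 6)
  after f: (1 5 3 7 4)
  after g: (2 7 3)(4 5)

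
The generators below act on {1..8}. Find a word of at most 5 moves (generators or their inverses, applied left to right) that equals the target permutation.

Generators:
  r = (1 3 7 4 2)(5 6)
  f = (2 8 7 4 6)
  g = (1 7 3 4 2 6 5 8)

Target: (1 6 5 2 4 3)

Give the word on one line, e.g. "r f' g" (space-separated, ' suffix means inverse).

g r r f'

  after g: (1 7 3 4 2 6 5 8)
  after r: (1 4)(2 5 8 3)
  after r: (1 2 6 5 8 7 4 3)
  after f': (1 6 5 2 4 3)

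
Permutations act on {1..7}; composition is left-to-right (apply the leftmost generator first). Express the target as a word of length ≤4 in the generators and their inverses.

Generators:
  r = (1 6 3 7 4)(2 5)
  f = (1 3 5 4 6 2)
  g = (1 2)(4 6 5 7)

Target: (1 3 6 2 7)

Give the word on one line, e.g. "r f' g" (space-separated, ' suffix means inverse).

  after r: (1 6 3 7 4)(2 5)
  after f': (1 4 2 3 7 5 6)
  after r: (2 7)(3 4 5)
  after f: (1 3 6 2 7)

r f' r f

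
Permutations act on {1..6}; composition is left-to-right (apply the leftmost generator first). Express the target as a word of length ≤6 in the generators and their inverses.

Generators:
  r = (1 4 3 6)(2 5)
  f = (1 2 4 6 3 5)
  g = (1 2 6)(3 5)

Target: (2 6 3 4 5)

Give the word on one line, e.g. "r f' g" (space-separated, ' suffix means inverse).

f' g f f

  after f': (1 5 3 6 4 2)
  after g: (1 3)(4 6)
  after f: (1 5)(2 4 3)
  after f: (2 6 3 4 5)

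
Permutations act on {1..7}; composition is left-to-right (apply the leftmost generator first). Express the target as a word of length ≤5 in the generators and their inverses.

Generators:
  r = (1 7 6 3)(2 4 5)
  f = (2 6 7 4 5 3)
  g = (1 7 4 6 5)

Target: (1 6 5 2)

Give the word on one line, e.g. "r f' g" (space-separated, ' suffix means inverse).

g r' r' g' r'

  after g: (1 7 4 6 5)
  after r': (2 5 3 6 4 7)
  after r': (1 3 7 5 6 2 4)
  after g': (1 3)(2 7 6)(4 5)
  after r': (1 6 5 2)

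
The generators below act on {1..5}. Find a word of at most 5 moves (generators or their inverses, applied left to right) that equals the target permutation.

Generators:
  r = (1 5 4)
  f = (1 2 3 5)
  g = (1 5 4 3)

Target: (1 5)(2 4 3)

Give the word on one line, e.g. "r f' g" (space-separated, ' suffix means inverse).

  after g': (1 3 4 5)
  after r: (1 3)
  after g': (1 4 5)
  after f': (1 4 3 2)
  after r': (1 5)(2 4 3)

g' r g' f' r'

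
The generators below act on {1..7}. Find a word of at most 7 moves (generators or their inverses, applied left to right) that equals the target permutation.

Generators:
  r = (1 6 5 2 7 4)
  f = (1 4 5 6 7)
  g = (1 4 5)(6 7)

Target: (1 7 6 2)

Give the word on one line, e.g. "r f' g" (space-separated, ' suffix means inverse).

  after g': (1 5 4)(6 7)
  after g': (1 4 5)
  after f': (5 7 6)
  after r: (1 6 2 7 5 4)
  after f: (1 7 6 2)

g' g' f' r f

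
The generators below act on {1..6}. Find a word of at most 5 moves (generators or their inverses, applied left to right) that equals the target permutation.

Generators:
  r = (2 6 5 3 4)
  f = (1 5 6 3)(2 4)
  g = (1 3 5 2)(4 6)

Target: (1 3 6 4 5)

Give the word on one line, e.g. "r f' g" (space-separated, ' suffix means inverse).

  after g': (1 2 5 3)(4 6)
  after f: (1 4 3 5)(2 6)
  after r': (1 3 6 4 5)

g' f r'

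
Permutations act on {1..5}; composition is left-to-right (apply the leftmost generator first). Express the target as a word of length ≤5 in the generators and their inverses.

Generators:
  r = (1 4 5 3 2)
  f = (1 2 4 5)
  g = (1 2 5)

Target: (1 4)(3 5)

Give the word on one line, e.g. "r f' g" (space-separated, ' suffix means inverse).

  after r: (1 4 5 3 2)
  after f: (1 5 3 4)
  after g': (1 2)(3 4 5)
  after f: (1 4)(3 5)

r f g' f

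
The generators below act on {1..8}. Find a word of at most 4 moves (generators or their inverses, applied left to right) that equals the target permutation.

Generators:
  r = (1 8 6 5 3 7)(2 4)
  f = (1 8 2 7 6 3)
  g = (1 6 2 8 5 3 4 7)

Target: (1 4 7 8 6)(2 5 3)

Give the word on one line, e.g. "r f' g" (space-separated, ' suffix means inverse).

  after f': (1 3 6 7 2 8)
  after g: (1 4 7 8 6)(2 5 3)

f' g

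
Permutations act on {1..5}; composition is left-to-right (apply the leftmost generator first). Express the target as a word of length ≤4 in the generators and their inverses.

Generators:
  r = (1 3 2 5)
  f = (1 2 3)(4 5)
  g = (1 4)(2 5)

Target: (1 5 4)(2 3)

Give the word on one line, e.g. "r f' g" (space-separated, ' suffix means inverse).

f f r g'

  after f: (1 2 3)(4 5)
  after f: (1 3 2)
  after r: (1 2 3 5)
  after g': (1 5 4)(2 3)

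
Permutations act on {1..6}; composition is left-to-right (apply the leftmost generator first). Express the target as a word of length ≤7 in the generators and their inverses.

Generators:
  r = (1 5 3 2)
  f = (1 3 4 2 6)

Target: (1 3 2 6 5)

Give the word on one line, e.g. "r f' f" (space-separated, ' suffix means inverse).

  after f': (1 6 2 4 3)
  after r': (1 6 3 2 4 5)
  after r': (1 6 5 2 4)
  after f: (3 4)(5 6)
  after f: (1 3 2 6 5)

f' r' r' f f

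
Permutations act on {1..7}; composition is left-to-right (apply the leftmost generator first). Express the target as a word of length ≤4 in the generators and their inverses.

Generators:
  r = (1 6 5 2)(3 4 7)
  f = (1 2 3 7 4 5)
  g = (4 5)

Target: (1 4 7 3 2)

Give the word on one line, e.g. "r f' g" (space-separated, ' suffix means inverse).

r f r g

  after r: (1 6 5 2)(3 4 7)
  after f: (1 6)(3 5)
  after r: (1 5 4 7 3 2)
  after g: (1 4 7 3 2)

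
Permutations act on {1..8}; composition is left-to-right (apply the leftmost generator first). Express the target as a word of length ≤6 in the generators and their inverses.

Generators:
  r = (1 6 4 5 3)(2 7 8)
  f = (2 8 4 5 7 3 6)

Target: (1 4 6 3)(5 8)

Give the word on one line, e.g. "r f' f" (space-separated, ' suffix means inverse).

  after r: (1 6 4 5 3)(2 7 8)
  after f: (1 2 3)(4 7)(5 6)
  after f: (1 8 4 3)(2 6 7 5)
  after f: (1 4 6 3)(5 8)

r f f f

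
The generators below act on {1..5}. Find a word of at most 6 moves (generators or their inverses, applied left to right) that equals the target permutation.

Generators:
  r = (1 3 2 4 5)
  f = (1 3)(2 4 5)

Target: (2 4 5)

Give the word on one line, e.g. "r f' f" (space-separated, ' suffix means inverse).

  after r': (1 5 4 2 3)
  after f: (1 2)
  after r': (1 3)(2 5 4)
  after f': (2 4 5)

r' f r' f'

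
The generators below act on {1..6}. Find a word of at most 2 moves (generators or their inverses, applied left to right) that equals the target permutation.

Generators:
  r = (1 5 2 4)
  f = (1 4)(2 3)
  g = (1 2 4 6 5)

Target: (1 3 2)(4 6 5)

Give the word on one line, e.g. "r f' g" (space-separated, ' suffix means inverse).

  after g: (1 2 4 6 5)
  after f: (1 3 2)(4 6 5)

g f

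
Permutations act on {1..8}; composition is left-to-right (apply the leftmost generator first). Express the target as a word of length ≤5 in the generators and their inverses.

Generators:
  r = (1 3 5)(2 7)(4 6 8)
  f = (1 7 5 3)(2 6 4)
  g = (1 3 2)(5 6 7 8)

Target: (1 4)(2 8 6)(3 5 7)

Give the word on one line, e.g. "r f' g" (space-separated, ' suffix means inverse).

f r f'

  after f: (1 7 5 3)(2 6 4)
  after r: (1 2 8 4 7)
  after f': (1 4)(2 8 6)(3 5 7)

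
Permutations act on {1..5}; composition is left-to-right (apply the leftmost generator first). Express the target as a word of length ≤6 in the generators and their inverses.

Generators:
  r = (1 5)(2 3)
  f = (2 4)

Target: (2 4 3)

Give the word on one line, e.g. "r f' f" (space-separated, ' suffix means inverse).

r f r' f'

  after r: (1 5)(2 3)
  after f: (1 5)(2 3 4)
  after r': (3 4)
  after f': (2 4 3)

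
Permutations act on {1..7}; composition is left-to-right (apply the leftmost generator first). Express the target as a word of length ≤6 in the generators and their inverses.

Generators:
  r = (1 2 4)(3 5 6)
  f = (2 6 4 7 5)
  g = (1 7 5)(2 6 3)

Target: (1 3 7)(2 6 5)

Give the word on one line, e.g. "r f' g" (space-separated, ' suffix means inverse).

g f' f' r

  after g: (1 7 5)(2 6 3)
  after f': (1 4 6 3 5)
  after f': (1 6 3 7 4 2 5)
  after r: (1 3 7)(2 6 5)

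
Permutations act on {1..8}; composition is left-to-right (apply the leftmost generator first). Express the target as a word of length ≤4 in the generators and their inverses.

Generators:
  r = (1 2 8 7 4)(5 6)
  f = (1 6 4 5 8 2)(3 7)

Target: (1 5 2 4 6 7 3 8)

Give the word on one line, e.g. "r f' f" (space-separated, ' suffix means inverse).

f r'

  after f: (1 6 4 5 8 2)(3 7)
  after r': (1 5 2 4 6 7 3 8)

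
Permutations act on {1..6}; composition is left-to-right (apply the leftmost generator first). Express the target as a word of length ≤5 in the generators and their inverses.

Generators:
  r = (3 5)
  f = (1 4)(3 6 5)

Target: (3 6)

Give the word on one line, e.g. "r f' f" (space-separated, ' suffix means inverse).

  after f': (1 4)(3 5 6)
  after r: (1 4)(5 6)
  after f: (3 6)

f' r f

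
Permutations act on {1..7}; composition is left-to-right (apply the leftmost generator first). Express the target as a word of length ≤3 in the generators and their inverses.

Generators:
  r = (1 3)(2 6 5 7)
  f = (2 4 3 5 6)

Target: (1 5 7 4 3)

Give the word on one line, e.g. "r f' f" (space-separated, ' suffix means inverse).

  after r: (1 3)(2 6 5 7)
  after f: (1 5 7 4 3)

r f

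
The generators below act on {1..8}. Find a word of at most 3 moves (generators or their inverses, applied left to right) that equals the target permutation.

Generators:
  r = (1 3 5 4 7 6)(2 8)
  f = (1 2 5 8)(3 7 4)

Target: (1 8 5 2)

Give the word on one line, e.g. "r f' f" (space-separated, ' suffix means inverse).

f f f

  after f: (1 2 5 8)(3 7 4)
  after f: (1 5)(2 8)(3 4 7)
  after f: (1 8 5 2)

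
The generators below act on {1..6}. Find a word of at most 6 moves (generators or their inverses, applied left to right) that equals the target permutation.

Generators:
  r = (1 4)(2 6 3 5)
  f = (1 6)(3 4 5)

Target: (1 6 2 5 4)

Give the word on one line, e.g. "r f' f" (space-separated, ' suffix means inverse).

f r' f r

  after f: (1 6)(3 4 5)
  after r': (1 2 5 6 4 3)
  after f: (1 2 3 6 5)
  after r: (1 6 2 5 4)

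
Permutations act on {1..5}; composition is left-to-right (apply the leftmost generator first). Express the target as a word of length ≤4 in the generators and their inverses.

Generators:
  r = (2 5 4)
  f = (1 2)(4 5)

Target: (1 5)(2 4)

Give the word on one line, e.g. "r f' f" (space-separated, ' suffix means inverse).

r f r' f

  after r: (2 5 4)
  after f: (1 2 4)
  after r': (1 4)(2 5)
  after f: (1 5)(2 4)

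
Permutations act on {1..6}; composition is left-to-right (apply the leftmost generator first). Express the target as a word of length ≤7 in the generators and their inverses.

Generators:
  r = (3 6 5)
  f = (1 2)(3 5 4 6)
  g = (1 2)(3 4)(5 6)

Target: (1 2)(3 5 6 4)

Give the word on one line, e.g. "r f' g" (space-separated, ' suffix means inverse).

  after f': (1 2)(3 6 4 5)
  after r': (1 2)(4 6)
  after g': (3 4 5 6)
  after g': (1 2)(4 6)
  after r': (1 2)(3 5 6 4)

f' r' g' g' r'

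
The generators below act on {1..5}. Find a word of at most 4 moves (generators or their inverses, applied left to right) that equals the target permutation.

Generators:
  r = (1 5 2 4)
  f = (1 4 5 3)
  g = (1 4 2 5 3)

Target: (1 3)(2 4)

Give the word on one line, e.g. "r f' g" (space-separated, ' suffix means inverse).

  after g: (1 4 2 5 3)
  after f': (2 4)
  after g': (1 3 5 2)
  after r': (1 3)(2 4)

g f' g' r'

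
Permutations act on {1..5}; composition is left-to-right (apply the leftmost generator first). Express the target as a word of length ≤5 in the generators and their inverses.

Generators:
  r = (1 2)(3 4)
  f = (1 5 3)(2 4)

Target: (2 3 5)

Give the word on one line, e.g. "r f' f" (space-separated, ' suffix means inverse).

r' f r f

  after r': (1 2)(3 4)
  after f: (1 4)(2 5 3)
  after r: (1 3)(2 5 4)
  after f: (2 3 5)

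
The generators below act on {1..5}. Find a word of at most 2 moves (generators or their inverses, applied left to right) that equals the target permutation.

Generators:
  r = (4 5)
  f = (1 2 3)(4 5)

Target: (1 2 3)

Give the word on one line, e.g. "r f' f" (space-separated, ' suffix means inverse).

  after r: (4 5)
  after f: (1 2 3)

r f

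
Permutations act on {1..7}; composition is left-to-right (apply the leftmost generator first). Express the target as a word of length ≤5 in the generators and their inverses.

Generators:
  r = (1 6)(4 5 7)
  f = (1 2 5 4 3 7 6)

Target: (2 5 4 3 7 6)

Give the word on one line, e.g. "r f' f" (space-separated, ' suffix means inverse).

  after r': (1 6)(4 7 5)
  after r': (4 5 7)
  after r': (1 6)
  after f: (2 5 4 3 7 6)

r' r' r' f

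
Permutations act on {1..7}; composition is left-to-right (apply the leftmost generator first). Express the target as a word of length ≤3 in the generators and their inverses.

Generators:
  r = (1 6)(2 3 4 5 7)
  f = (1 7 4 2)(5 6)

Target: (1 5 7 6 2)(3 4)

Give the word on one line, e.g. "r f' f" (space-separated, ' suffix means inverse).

  after r': (1 6)(2 7 5 4 3)
  after f': (1 5 7 6 2)(3 4)

r' f'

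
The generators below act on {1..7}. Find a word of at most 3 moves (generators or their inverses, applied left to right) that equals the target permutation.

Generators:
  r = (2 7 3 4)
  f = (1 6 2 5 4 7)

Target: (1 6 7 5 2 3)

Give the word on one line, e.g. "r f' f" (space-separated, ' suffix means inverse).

  after r': (2 4 3 7)
  after f: (1 6 2 7 5 4 3)
  after r: (1 6 7 5 2 3)

r' f r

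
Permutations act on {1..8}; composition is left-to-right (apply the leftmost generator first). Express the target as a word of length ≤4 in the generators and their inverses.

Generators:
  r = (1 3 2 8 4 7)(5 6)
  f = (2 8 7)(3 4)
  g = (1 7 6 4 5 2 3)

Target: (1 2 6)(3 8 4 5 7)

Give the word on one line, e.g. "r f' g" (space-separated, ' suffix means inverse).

g' r

  after g': (1 3 2 5 4 6 7)
  after r: (1 2 6)(3 8 4 5 7)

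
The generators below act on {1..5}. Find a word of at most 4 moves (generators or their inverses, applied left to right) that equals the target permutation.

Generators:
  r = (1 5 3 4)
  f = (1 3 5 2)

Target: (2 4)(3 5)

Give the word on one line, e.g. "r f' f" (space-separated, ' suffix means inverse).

f' r r f

  after f': (1 2 5 3)
  after r: (1 2 3 5 4)
  after r: (1 2 4 5)
  after f: (2 4)(3 5)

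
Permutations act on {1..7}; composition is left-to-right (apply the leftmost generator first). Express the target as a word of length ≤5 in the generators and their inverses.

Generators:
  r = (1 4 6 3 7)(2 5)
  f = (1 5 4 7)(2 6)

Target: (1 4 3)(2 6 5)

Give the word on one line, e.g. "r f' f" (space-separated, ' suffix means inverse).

f' r' f' r f'

  after f': (1 7 4 5)(2 6)
  after r': (1 3 6 5 7)(2 4)
  after f': (1 3 2 5 4 6)
  after r: (1 7)(3 5 6 4)
  after f': (1 4 3)(2 6 5)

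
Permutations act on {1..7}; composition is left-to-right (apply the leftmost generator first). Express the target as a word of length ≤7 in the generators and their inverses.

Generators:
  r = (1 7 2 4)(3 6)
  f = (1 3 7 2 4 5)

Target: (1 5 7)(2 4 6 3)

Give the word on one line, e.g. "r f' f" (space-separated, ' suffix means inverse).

  after f': (1 5 4 2 7 3)
  after r': (1 5 2)(3 4 7 6)
  after f': (1 4 3 2 5 7 6)
  after r: (2 5)(3 4 6 7)
  after f': (1 5 7)(2 4 6 3)

f' r' f' r f'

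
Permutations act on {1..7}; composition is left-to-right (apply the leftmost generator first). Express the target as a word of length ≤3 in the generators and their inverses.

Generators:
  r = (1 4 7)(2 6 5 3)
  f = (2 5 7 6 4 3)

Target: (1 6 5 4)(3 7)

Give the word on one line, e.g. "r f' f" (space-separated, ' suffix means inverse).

r' f

  after r': (1 7 4)(2 3 5 6)
  after f: (1 6 5 4)(3 7)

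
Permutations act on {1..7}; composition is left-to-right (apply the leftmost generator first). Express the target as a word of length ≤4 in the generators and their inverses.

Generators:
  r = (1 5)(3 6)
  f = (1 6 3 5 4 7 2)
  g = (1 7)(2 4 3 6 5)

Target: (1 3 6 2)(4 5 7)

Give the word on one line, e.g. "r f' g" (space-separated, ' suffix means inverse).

g' f' f' f'

  after g': (1 7)(2 5 6 3 4)
  after f': (1 4 7 2 3 5)
  after f': (1 5 2 6)
  after f': (1 3 6 2)(4 5 7)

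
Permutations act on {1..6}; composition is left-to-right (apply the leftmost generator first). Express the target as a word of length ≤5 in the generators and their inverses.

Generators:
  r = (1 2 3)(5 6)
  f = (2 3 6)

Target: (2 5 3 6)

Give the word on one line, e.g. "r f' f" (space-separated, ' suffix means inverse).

  after f': (2 6 3)
  after r: (1 2 5 6)
  after r: (1 3)(2 6)
  after r: (2 5 6 3)
  after f': (2 5 3 6)

f' r r r f'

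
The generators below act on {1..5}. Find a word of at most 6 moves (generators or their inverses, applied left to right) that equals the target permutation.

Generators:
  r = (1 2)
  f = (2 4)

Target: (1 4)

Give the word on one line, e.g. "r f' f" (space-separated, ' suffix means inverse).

  after r': (1 2)
  after f: (1 4 2)
  after r: (1 4)
  after r: (1 4 2)
  after r: (1 4)

r' f r r r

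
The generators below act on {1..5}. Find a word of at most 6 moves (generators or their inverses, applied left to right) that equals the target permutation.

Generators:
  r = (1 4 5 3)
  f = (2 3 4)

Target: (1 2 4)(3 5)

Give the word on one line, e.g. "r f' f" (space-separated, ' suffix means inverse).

r f r r

  after r: (1 4 5 3)
  after f: (1 2 3)(4 5)
  after r: (1 2)(3 4)
  after r: (1 2 4)(3 5)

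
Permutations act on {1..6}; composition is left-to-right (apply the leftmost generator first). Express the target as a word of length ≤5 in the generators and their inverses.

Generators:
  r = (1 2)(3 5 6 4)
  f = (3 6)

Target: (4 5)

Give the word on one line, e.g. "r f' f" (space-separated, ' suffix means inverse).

f' r f' f' r

  after f': (3 6)
  after r: (1 2)(3 4)(5 6)
  after f': (1 2)(3 4 6 5)
  after f': (1 2)(3 4)(5 6)
  after r: (4 5)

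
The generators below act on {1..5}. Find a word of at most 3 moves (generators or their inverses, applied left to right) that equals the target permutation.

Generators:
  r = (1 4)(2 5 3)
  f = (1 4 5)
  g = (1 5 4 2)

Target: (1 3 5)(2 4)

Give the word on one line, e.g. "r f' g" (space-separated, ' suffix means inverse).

  after g': (1 2 4 5)
  after r: (1 5 4 3 2)
  after r: (1 3 5)(2 4)

g' r r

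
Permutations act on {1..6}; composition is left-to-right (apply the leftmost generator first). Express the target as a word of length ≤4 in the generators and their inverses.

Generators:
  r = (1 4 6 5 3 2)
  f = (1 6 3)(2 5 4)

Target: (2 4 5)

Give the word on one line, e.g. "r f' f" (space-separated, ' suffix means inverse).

r' f' r'

  after r': (1 2 3 5 6 4)
  after f': (1 4 3 2 6 5)
  after r': (2 4 5)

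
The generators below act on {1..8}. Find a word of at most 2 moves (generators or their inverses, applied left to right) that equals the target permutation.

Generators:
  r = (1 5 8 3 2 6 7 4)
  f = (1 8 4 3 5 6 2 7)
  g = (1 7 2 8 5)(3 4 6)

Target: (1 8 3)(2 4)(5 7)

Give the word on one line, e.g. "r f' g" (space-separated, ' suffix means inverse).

  after r': (1 4 7 6 2 3 8 5)
  after f': (1 8 3)(2 4)(5 7)

r' f'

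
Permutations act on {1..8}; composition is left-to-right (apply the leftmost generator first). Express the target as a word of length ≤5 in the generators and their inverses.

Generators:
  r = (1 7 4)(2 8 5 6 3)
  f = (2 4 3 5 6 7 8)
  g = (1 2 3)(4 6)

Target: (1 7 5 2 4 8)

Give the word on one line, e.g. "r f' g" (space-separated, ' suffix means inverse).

  after r': (1 4 7)(2 3 6 5 8)
  after g': (1 6 5 8)(3 4 7)
  after f: (1 7 5 2 4 8)

r' g' f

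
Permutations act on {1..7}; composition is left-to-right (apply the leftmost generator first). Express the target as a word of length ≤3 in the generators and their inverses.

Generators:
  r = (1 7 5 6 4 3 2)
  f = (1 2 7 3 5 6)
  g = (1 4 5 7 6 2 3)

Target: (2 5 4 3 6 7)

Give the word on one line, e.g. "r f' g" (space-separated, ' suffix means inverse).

  after f: (1 2 7 3 5 6)
  after r: (2 5 4 3 6 7)

f r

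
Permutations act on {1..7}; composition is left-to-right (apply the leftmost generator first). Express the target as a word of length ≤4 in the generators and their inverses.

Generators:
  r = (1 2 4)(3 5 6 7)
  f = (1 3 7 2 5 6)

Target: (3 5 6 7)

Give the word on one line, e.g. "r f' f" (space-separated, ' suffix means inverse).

r' r' r'

  after r': (1 4 2)(3 7 6 5)
  after r': (1 2 4)(3 6)(5 7)
  after r': (3 5 6 7)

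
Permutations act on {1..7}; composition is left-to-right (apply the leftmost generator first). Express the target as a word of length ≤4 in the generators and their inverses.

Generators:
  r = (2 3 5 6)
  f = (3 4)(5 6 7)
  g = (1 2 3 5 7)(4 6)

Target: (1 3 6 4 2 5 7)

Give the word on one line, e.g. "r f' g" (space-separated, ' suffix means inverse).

  after g: (1 2 3 5 7)(4 6)
  after r: (1 3 6 4 2 5 7)

g r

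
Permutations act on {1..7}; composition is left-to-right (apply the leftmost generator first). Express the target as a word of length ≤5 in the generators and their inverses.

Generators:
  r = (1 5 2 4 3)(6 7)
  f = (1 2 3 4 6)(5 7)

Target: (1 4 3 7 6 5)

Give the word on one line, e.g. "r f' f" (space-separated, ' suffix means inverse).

  after f: (1 2 3 4 6)(5 7)
  after f: (1 3 6 2 4)
  after r': (1 4 3 7 6 5)

f f r'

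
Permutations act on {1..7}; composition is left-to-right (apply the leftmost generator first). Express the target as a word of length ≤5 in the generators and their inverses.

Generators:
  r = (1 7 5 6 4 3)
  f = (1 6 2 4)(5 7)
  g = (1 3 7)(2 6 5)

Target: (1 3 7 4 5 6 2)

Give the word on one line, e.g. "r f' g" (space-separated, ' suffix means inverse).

  after f: (1 6 2 4)(5 7)
  after r: (1 4 7 6 2 3)
  after f: (2 3 6 4 5 7)
  after r': (1 3 5)(2 4 7)
  after f: (1 3 7 4 5 6 2)

f r f r' f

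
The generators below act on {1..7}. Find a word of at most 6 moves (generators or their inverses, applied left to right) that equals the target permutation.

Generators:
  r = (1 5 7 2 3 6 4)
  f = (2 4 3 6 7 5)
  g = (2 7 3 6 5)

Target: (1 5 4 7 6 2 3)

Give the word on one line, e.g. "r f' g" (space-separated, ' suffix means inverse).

r' g' r' g

  after r': (1 4 6 3 2 7 5)
  after g': (1 4 3 5)(6 7)
  after r': (1 6 5 4 2 7 3)
  after g: (1 5 4 7 6 2 3)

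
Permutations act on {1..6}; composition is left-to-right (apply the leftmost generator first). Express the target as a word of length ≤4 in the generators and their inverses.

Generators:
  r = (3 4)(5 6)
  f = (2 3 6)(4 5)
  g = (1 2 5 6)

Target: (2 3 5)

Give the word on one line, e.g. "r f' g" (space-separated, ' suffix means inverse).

f' r' f' r

  after f': (2 6 3)(4 5)
  after r': (2 5 3)(4 6)
  after f': (2 4 3 6 5)
  after r: (2 3 5)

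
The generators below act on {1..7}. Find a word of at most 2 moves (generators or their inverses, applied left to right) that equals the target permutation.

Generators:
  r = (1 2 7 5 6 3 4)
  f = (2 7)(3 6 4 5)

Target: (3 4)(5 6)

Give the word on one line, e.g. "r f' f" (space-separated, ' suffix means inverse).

  after f': (2 7)(3 5 4 6)
  after f': (3 4)(5 6)

f' f'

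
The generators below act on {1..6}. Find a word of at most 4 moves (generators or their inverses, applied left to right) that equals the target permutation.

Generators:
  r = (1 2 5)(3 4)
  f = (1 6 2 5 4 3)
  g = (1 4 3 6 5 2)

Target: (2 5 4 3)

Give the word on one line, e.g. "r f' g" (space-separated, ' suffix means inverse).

g r f

  after g: (1 4 3 6 5 2)
  after r: (1 3 6)
  after f: (2 5 4 3)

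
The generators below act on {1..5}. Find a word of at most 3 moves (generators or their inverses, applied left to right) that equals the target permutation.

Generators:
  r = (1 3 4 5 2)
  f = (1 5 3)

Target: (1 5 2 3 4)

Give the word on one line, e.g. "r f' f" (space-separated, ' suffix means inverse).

r f f

  after r: (1 3 4 5 2)
  after f: (2 5)(3 4)
  after f: (1 5 2 3 4)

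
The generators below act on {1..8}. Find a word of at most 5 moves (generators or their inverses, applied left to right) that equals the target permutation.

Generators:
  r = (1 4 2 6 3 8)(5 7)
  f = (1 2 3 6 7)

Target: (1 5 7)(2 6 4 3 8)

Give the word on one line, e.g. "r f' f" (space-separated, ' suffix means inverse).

f' r' r' r'

  after f': (1 7 6 3 2)
  after r': (1 5 7 2 8 3 4)
  after r': (1 7 4 8 6 2 3)
  after r': (1 5 7)(2 6 4 3 8)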